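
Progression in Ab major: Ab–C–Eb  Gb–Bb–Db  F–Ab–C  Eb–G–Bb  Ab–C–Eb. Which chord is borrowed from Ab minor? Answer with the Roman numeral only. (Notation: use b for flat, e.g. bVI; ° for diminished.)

bVII

The diatonic triads in Ab major are Ab, Bbm, Cm, Db, Eb, Fm, Gdim. Ab–C–Eb = Ab, F–Ab–C = Fm and Eb–G–Bb = Eb are all diatonic. Gb–Bb–Db doesn't fit — on degree 7 Ab major would have Gdim (vii°). Gb is the degree-7 chord of Ab minor, so it is the borrowed bVII.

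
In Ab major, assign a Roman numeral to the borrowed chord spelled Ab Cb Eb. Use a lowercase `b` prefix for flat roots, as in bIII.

Ab is scale degree 1 in Ab major. The diatonic chord on degree 1 would be Ab (I), but Ab–Cb–Eb is the minor chord from Ab minor. As a borrowed chord it is labeled i.

i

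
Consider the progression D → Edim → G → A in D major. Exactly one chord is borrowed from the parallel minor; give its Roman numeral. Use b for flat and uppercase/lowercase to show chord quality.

ii°

The diatonic triads in D major are D, Em, F#m, G, A, Bm, C#dim. D, G and A are all diatonic. But Edim (E–G–Bb) is foreign: the diatonic ii on degree 2 is Em, whereas Edim comes from D minor. It is labeled ii°.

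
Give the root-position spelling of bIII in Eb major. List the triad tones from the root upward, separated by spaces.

Scale degree 3 in Eb major is G. bIII uses the lowered form, Gb, taken from Eb minor. Stacking thirds in Eb minor on Gb gives Gb–Bb–Db.

Gb Bb Db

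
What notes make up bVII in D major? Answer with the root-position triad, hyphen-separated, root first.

C-E-G

Scale degree 7 in D major is C#. bVII uses the lowered form, C, taken from D minor. Stacking thirds in D minor on C gives C–E–G.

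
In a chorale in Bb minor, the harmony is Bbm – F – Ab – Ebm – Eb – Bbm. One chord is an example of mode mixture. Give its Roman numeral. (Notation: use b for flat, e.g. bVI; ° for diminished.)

IV

The diatonic triads in Bb minor (with V from harmonic minor) are Bbm, Cdim, Db, Ebm, F, Gb, Ab. Of the given chords, Bbm, F, Ab and Ebm are diatonic. Eb (Eb–G–Bb) doesn't fit — on degree 4 Bb minor would have Ebm (iv). Eb is the degree-4 chord of Bb major, so it is the borrowed IV.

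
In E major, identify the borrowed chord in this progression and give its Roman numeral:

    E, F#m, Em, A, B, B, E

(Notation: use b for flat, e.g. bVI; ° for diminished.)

i

E major has the diatonic set E, F#m, G#m, A, B, C#m, D#dim. E, F#m, A and B are all diatonic. But Em (E–G–B) is foreign: the diatonic I on degree 1 is E, whereas Em comes from E minor. It is labeled i.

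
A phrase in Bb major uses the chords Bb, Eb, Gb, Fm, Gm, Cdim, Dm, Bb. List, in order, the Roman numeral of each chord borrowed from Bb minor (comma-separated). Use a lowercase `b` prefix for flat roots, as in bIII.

The diatonic triads in Bb major are Bb, Cm, Dm, Eb, F, Gm, Adim. Of the given chords, Bb, Eb, Gm and Dm are diatonic. Gb (Gb–Bb–Db) is not: scale degree 6 in Bb major carries Gm (vi). In Bb minor the chord on that degree is Gb, so here it functions as bVI, borrowed from the parallel minor. But Fm (F–Ab–C) is foreign: the diatonic V on degree 5 is F, whereas Fm comes from Bb minor. It is labeled v. Cdim (C–Eb–Gb) is not: scale degree 2 in Bb major carries Cm (ii). In Bb minor the chord on that degree is Cdim, so here it functions as ii°, borrowed from the parallel minor.

bVI, v, ii°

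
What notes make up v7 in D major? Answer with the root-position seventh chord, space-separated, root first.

v7 is built on scale degree 5, which is A in both D major and its parallel. Stacking thirds in D minor on A gives A–C–E–G.

A C E G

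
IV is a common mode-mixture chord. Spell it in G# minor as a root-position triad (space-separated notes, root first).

IV is built on scale degree 4, which is C# in both G# minor and its parallel. In G# major the chord on C# is C#–E#–G#.

C# E# G#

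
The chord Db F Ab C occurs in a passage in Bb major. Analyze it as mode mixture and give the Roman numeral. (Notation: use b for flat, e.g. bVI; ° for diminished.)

The root Db is the lowered 3rd scale degree — diatonically Bb major has D there. The diatonic chord on degree 3 would be Dm (iii), but Db–F–Ab–C is the major-seventh chord from Bb minor. As a borrowed chord it is labeled bIIImaj7.

bIIImaj7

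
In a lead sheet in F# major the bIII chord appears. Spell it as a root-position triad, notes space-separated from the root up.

A C# E

The root of bIII is the lowered 3rd degree: A# becomes A. Building the major chord from the parallel minor on A: A–C#–E.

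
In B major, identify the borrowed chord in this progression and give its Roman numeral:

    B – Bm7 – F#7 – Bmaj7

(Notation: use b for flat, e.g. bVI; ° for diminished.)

i7

B major has the diatonic set B, C#m, D#m, E, F#, G#m, A#dim. Of the given chords, B, F#7 and Bmaj7 are diatonic. But Bm7 (B–D–F#–A) is foreign: the diatonic I on degree 1 is B, whereas Bm7 comes from B minor. It is labeled i7.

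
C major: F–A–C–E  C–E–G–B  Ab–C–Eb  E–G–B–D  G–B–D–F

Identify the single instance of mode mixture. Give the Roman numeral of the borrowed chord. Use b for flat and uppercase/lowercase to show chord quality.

The diatonic triads in C major are C, Dm, Em, F, G, Am, Bdim. Of the given chords, F–A–C–E = Fmaj7, C–E–G–B = Cmaj7, E–G–B–D = Em7 and G–B–D–F = G7 are diatonic. Ab–C–Eb doesn't fit — on degree 6 C major would have Am (vi). Ab is the degree-6 chord of C minor, so it is the borrowed bVI.

bVI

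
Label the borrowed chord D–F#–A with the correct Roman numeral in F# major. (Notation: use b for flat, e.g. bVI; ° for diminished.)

D is the lowered form of scale degree 6 in F# major (the diatonic degree 6 is D#). The diatonic chord on degree 6 would be D#m (vi), but D–F#–A is the major chord from F# minor. As a borrowed chord it is labeled bVI.

bVI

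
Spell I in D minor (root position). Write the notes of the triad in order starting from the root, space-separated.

D F# A

I is built on scale degree 1, which is D in both D minor and its parallel. Building the major chord from the parallel major on D: D–F#–A.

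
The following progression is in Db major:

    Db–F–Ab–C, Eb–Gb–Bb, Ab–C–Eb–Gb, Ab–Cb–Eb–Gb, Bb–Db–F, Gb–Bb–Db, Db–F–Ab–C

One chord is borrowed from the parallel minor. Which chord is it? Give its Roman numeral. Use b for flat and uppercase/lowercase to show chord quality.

v7

The diatonic triads in Db major are Db, Ebm, Fm, Gb, Ab, Bbm, Cdim. Of the given chords, Db–F–Ab–C = Dbmaj7, Eb–Gb–Bb = Ebm, Ab–C–Eb–Gb = Ab7, Bb–Db–F = Bbm and Gb–Bb–Db = Gb are diatonic. But Ab–Cb–Eb–Gb is foreign: the diatonic V on degree 5 is Ab, whereas Abm7 comes from Db minor. It is labeled v7.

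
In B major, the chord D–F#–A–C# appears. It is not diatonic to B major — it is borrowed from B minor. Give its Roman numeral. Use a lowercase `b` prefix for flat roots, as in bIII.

The root D is the lowered 3rd scale degree — diatonically B major has D# there. D–F#–A–C# is a major-seventh chord — the form found in B minor, not the diatonic iii (D#m). Borrowed into B major it is written bIIImaj7.

bIIImaj7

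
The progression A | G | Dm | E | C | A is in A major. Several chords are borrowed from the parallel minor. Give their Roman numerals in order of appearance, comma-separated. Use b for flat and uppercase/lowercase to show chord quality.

The diatonic triads in A major are A, Bm, C#m, D, E, F#m, G#dim. A and E are both diatonic. G (G–B–D) doesn't fit — on degree 7 A major would have G#dim (vii°). G is the degree-7 chord of A minor, so it is the borrowed bVII. Dm (D–F–A) is not: scale degree 4 in A major carries D (IV). In A minor the chord on that degree is Dm, so here it functions as iv, borrowed from the parallel minor. But C (C–E–G) is foreign: the diatonic iii on degree 3 is C#m, whereas C comes from A minor. It is labeled bIII.

bVII, iv, bIII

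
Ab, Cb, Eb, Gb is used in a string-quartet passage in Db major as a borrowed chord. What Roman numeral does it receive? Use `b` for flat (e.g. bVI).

The root Ab is the diatonic 5th degree of Db major; the borrowing shows in the chord quality. Diatonically Db major has Ab (V) on that degree; Ab–Cb–Eb–Gb is instead the minor-seventh chord native to Db minor, so it takes the label v7.

v7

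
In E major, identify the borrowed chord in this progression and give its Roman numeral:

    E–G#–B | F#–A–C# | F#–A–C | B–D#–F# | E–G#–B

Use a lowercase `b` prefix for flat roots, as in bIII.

ii°

E major has the diatonic set E, F#m, G#m, A, B, C#m, D#dim. E–G#–B = E, F#–A–C# = F#m and B–D#–F# = B are all diatonic. F#–A–C is not: scale degree 2 in E major carries F#m (ii). In E minor the chord on that degree is F#dim, so here it functions as ii°, borrowed from the parallel minor.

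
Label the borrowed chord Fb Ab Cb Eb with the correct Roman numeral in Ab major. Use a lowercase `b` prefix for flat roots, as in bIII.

The root Fb is the lowered 6th scale degree — diatonically Ab major has F there. The diatonic chord on degree 6 would be Fm (vi), but Fb–Ab–Cb–Eb is the major-seventh chord from Ab minor. As a borrowed chord it is labeled bVImaj7.

bVImaj7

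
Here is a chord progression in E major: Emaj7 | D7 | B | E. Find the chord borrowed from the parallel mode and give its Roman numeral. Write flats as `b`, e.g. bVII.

bVII7

The diatonic triads in E major are E, F#m, G#m, A, B, C#m, D#dim. Emaj7, B and E are all diatonic. D7 (D–F#–A–C) doesn't fit — on degree 7 E major would have D#dim (vii°). D7 is the degree-7 chord of E minor, so it is the borrowed bVII7.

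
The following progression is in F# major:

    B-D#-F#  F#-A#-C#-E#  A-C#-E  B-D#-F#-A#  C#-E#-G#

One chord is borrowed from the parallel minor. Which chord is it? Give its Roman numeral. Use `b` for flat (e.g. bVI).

bIII

F# major has the diatonic set F#, G#m, A#m, B, C#, D#m, E#dim. Of the given chords, B–D#–F# = B, F#–A#–C#–E# = F#maj7, B–D#–F#–A# = Bmaj7 and C#–E#–G# = C# are diatonic. A–C#–E doesn't fit — on degree 3 F# major would have A#m (iii). A is the degree-3 chord of F# minor, so it is the borrowed bIII.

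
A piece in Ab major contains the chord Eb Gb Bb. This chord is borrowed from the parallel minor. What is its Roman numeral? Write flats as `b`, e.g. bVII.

v

Eb is scale degree 5 in Ab major. The diatonic chord on degree 5 would be Eb (V), but Eb–Gb–Bb is the minor chord from Ab minor. As a borrowed chord it is labeled v.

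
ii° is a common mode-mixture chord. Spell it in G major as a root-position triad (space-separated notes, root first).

ii° is built on scale degree 2, which is A in both G major and its parallel. In G minor the chord on A is A–C–Eb.

A C Eb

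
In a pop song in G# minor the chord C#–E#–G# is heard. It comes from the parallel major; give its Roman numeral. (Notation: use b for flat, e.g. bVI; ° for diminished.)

C# is scale degree 4 in G# minor. The diatonic chord on degree 4 would be C#m (iv), but C#–E#–G# is the major chord from G# major. As a borrowed chord it is labeled IV.

IV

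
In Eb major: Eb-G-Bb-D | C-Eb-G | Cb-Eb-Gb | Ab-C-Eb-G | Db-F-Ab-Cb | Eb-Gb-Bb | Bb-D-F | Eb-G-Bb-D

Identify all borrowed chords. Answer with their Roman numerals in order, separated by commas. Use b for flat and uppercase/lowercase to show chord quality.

bVI, bVII7, i

The diatonic triads in Eb major are Eb, Fm, Gm, Ab, Bb, Cm, Ddim. Of the given chords, Eb–G–Bb–D = Ebmaj7, C–Eb–G = Cm, Ab–C–Eb–G = Abmaj7 and Bb–D–F = Bb are diatonic. Cb–Eb–Gb doesn't fit — on degree 6 Eb major would have Cm (vi). Cb is the degree-6 chord of Eb minor, so it is the borrowed bVI. Db–F–Ab–Cb doesn't fit — on degree 7 Eb major would have Ddim (vii°). Db7 is the degree-7 chord of Eb minor, so it is the borrowed bVII7. But Eb–Gb–Bb is foreign: the diatonic I on degree 1 is Eb, whereas Ebm comes from Eb minor. It is labeled i.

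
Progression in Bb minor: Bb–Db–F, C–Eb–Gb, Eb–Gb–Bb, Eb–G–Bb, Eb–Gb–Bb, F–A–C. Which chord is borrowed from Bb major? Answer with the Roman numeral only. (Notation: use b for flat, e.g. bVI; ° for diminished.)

Bb minor has the diatonic set Bbm, Cdim, Db, Ebm, F, Gb, Ab (with V from harmonic minor). Of the given chords, Bb–Db–F = Bbm, C–Eb–Gb = Cdim, Eb–Gb–Bb = Ebm and F–A–C = F are diatonic. Eb–G–Bb is not: scale degree 4 in Bb minor carries Ebm (iv). In Bb major the chord on that degree is Eb, so here it functions as IV, borrowed from the parallel major.

IV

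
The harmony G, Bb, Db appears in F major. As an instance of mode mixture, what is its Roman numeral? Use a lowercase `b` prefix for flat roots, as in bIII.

G is scale degree 2 in F major. G–Bb–Db is a diminished chord — the form found in F minor, not the diatonic ii (Gm). Borrowed into F major it is written ii°.

ii°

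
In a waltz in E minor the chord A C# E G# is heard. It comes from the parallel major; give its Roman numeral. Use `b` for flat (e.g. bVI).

The root A is the diatonic 4th degree of E minor; the borrowing shows in the chord quality. Diatonically E minor has Am (iv) on that degree; A–C#–E–G# is instead the major-seventh chord native to E major, so it takes the label IVmaj7.

IVmaj7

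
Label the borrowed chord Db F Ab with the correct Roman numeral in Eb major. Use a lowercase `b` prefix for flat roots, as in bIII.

bVII

The root Db is the lowered 7th scale degree — diatonically Eb major has D there. The diatonic chord on degree 7 would be Ddim (vii°), but Db–F–Ab is the major chord from Eb minor. As a borrowed chord it is labeled bVII.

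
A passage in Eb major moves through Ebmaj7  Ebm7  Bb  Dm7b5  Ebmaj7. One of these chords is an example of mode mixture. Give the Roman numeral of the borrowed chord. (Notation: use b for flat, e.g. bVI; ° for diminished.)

Eb major has the diatonic set Eb, Fm, Gm, Ab, Bb, Cm, Ddim. Ebmaj7, Bb and Dm7b5 all belong to that set. But Ebm7 (Eb–Gb–Bb–Db) is foreign: the diatonic I on degree 1 is Eb, whereas Ebm7 comes from Eb minor. It is labeled i7.

i7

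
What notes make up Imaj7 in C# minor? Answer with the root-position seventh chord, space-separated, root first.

C# E# G# B#

The root, C#, is scale degree 1 — the same note in C# minor and C# major; only the chord quality changes. In C# major the chord on C# is C#–E#–G#–B#.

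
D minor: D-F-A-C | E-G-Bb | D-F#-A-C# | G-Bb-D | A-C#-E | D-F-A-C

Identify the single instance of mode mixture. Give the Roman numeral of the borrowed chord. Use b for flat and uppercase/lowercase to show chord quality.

In D minor (with V from harmonic minor) the diatonic chords are Dm, Edim, F, Gm, A, Bb, C. Of the given chords, D–F–A–C = Dm7, E–G–Bb = Edim, G–Bb–D = Gm and A–C#–E = A are diatonic. D–F#–A–C# doesn't fit — on degree 1 D minor would have Dm (i). Dmaj7 is the degree-1 chord of D major, so it is the borrowed Imaj7.

Imaj7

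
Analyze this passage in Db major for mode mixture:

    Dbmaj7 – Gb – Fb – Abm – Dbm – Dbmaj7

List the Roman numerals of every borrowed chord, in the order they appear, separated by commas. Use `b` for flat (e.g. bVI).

bIII, v, i

The diatonic triads in Db major are Db, Ebm, Fm, Gb, Ab, Bbm, Cdim. Dbmaj7 and Gb are both diatonic. Fb (Fb–Ab–Cb) doesn't fit — on degree 3 Db major would have Fm (iii). Fb is the degree-3 chord of Db minor, so it is the borrowed bIII. Abm (Ab–Cb–Eb) doesn't fit — on degree 5 Db major would have Ab (V). Abm is the degree-5 chord of Db minor, so it is the borrowed v. But Dbm (Db–Fb–Ab) is foreign: the diatonic I on degree 1 is Db, whereas Dbm comes from Db minor. It is labeled i.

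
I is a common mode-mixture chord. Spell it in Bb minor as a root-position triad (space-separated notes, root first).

I is built on scale degree 1, which is Bb in both Bb minor and its parallel. Stacking thirds in Bb major on Bb gives Bb–D–F.

Bb D F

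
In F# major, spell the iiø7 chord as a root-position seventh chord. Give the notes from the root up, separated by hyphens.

G#-B-D-F#

The root, G#, is scale degree 2 — the same note in F# major and F# minor; only the chord quality changes. Building the half-diminished-seventh chord from the parallel minor on G#: G#–B–D–F#.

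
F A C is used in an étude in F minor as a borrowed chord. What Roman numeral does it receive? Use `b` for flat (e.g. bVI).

I

The root F is the diatonic 1st degree of F minor; the borrowing shows in the chord quality. Diatonically F minor has Fm (i) on that degree; F–A–C is instead the major chord native to F major, so it takes the label I.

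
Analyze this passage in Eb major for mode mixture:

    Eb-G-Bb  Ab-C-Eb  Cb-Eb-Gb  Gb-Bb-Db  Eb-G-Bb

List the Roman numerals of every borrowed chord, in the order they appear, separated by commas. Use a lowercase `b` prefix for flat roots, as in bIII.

Eb major has the diatonic set Eb, Fm, Gm, Ab, Bb, Cm, Ddim. Of the given chords, Eb–G–Bb = Eb and Ab–C–Eb = Ab are diatonic. But Cb–Eb–Gb is foreign: the diatonic vi on degree 6 is Cm, whereas Cb comes from Eb minor. It is labeled bVI. Gb–Bb–Db doesn't fit — on degree 3 Eb major would have Gm (iii). Gb is the degree-3 chord of Eb minor, so it is the borrowed bIII.

bVI, bIII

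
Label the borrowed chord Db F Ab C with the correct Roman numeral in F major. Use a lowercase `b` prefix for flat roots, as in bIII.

The root Db is the lowered 6th scale degree — diatonically F major has D there. Db–F–Ab–C is a major-seventh chord — the form found in F minor, not the diatonic vi (Dm). Borrowed into F major it is written bVImaj7.

bVImaj7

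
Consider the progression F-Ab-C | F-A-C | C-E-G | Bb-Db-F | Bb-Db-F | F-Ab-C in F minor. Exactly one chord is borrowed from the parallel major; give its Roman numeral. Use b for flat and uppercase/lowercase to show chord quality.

F minor has the diatonic set Fm, Gdim, Ab, Bbm, C, Db, Eb (with V from harmonic minor). F–Ab–C = Fm, C–E–G = C and Bb–Db–F = Bbm are all diatonic. F–A–C is not: scale degree 1 in F minor carries Fm (i). In F major the chord on that degree is F, so here it functions as I, borrowed from the parallel major.

I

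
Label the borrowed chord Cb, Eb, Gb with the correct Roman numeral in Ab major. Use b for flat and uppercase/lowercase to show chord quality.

bIII

Cb is the lowered form of scale degree 3 in Ab major (the diatonic degree 3 is C). Diatonically Ab major has Cm (iii) on that degree; Cb–Eb–Gb is instead the major chord native to Ab minor, so it takes the label bIII.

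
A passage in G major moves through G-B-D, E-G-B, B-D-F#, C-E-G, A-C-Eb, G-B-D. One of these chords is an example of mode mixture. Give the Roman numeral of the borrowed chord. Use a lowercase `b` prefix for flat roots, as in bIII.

ii°

G major has the diatonic set G, Am, Bm, C, D, Em, F#dim. G–B–D = G, E–G–B = Em, B–D–F# = Bm and C–E–G = C all belong to that set. A–C–Eb is not: scale degree 2 in G major carries Am (ii). In G minor the chord on that degree is Adim, so here it functions as ii°, borrowed from the parallel minor.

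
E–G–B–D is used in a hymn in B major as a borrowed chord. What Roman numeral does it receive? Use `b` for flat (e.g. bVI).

E is scale degree 4 in B major. Diatonically B major has E (IV) on that degree; E–G–B–D is instead the minor-seventh chord native to B minor, so it takes the label iv7.

iv7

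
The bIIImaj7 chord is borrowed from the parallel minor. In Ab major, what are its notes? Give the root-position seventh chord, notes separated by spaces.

The root of bIIImaj7 is the lowered 3rd degree: C becomes Cb. Building the major-seventh chord from the parallel minor on Cb: Cb–Eb–Gb–Bb.

Cb Eb Gb Bb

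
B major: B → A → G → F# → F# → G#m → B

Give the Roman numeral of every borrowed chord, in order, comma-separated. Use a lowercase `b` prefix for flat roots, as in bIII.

The diatonic triads in B major are B, C#m, D#m, E, F#, G#m, A#dim. Of the given chords, B, F# and G#m are diatonic. A (A–C#–E) is not: scale degree 7 in B major carries A#dim (vii°). In B minor the chord on that degree is A, so here it functions as bVII, borrowed from the parallel minor. G (G–B–D) doesn't fit — on degree 6 B major would have G#m (vi). G is the degree-6 chord of B minor, so it is the borrowed bVI.

bVII, bVI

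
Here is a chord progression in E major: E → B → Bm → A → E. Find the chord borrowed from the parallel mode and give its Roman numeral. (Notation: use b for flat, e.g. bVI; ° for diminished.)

v

E major has the diatonic set E, F#m, G#m, A, B, C#m, D#dim. E, B and A are all diatonic. Bm (B–D–F#) is not: scale degree 5 in E major carries B (V). In E minor the chord on that degree is Bm, so here it functions as v, borrowed from the parallel minor.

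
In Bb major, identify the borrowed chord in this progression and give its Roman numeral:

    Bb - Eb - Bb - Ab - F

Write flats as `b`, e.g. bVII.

bVII

The diatonic triads in Bb major are Bb, Cm, Dm, Eb, F, Gm, Adim. Of the given chords, Bb, Eb and F are diatonic. But Ab (Ab–C–Eb) is foreign: the diatonic vii° on degree 7 is Adim, whereas Ab comes from Bb minor. It is labeled bVII.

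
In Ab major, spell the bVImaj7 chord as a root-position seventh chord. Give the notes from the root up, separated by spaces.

Fb Ab Cb Eb

bVImaj7 is built on the lowered scale degree 6. In Ab major degree 6 is F; lowered it becomes Fb. Building the major-seventh chord from the parallel minor on Fb: Fb–Ab–Cb–Eb.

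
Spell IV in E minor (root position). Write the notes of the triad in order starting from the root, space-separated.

The root, A, is scale degree 4 — the same note in E minor and E major; only the chord quality changes. Building the major chord from the parallel major on A: A–C#–E.

A C# E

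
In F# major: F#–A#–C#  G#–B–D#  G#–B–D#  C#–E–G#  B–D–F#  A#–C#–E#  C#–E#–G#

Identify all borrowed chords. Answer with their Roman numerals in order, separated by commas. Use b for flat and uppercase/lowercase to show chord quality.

v, iv

The diatonic triads in F# major are F#, G#m, A#m, B, C#, D#m, E#dim. F#–A#–C# = F#, G#–B–D# = G#m, A#–C#–E# = A#m and C#–E#–G# = C# are all diatonic. But C#–E–G# is foreign: the diatonic V on degree 5 is C#, whereas C#m comes from F# minor. It is labeled v. But B–D–F# is foreign: the diatonic IV on degree 4 is B, whereas Bm comes from F# minor. It is labeled iv.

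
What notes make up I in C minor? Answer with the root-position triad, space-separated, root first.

I is built on scale degree 1, which is C in both C minor and its parallel. In C major the chord on C is C–E–G.

C E G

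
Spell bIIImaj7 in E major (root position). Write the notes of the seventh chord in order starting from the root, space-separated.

Scale degree 3 in E major is G#. bIIImaj7 uses the lowered form, G, taken from E minor. In E minor the chord on G is G–B–D–F#.

G B D F#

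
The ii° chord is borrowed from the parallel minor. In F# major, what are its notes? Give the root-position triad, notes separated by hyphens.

G#-B-D

ii° is built on scale degree 2, which is G# in both F# major and its parallel. In F# minor the chord on G# is G#–B–D.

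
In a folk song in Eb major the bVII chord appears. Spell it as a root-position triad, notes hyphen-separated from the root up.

Db-F-Ab

Scale degree 7 in Eb major is D. bVII uses the lowered form, Db, taken from Eb minor. Building the major chord from the parallel minor on Db: Db–F–Ab.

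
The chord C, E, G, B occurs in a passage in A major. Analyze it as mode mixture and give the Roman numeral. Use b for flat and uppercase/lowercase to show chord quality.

The root C is the lowered 3rd scale degree — diatonically A major has C# there. The diatonic chord on degree 3 would be C#m (iii), but C–E–G–B is the major-seventh chord from A minor. As a borrowed chord it is labeled bIIImaj7.

bIIImaj7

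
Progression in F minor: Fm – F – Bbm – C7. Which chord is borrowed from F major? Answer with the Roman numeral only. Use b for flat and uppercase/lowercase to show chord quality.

I

In F minor (with V from harmonic minor) the diatonic chords are Fm, Gdim, Ab, Bbm, C, Db, Eb. Of the given chords, Fm, Bbm and C7 are diatonic. But F (F–A–C) is foreign: the diatonic i on degree 1 is Fm, whereas F comes from F major. It is labeled I.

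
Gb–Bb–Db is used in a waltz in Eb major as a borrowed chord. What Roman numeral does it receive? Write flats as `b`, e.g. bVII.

bIII

Gb is the lowered form of scale degree 3 in Eb major (the diatonic degree 3 is G). Diatonically Eb major has Gm (iii) on that degree; Gb–Bb–Db is instead the major chord native to Eb minor, so it takes the label bIII.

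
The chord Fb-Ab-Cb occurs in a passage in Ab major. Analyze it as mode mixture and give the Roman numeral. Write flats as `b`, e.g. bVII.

bVI

Fb is the lowered form of scale degree 6 in Ab major (the diatonic degree 6 is F). Diatonically Ab major has Fm (vi) on that degree; Fb–Ab–Cb is instead the major chord native to Ab minor, so it takes the label bVI.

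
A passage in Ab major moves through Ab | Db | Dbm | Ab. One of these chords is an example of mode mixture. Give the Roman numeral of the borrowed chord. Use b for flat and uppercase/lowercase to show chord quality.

Ab major has the diatonic set Ab, Bbm, Cm, Db, Eb, Fm, Gdim. Ab and Db both belong to that set. But Dbm (Db–Fb–Ab) is foreign: the diatonic IV on degree 4 is Db, whereas Dbm comes from Ab minor. It is labeled iv.

iv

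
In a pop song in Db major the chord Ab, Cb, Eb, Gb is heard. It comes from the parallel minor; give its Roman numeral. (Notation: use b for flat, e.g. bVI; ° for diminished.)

Ab is scale degree 5 in Db major. Diatonically Db major has Ab (V) on that degree; Ab–Cb–Eb–Gb is instead the minor-seventh chord native to Db minor, so it takes the label v7.

v7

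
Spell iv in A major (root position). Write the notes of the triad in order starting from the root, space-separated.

D F A

iv is built on scale degree 4, which is D in both A major and its parallel. Building the minor chord from the parallel minor on D: D–F–A.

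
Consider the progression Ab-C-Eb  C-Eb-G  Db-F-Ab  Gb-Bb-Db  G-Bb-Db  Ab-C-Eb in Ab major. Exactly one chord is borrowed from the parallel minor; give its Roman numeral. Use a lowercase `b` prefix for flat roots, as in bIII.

bVII

Ab major has the diatonic set Ab, Bbm, Cm, Db, Eb, Fm, Gdim. Of the given chords, Ab–C–Eb = Ab, C–Eb–G = Cm, Db–F–Ab = Db and G–Bb–Db = Gdim are diatonic. Gb–Bb–Db is not: scale degree 7 in Ab major carries Gdim (vii°). In Ab minor the chord on that degree is Gb, so here it functions as bVII, borrowed from the parallel minor.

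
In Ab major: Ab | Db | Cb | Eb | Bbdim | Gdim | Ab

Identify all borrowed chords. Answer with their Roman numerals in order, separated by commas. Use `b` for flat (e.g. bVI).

In Ab major the diatonic chords are Ab, Bbm, Cm, Db, Eb, Fm, Gdim. Ab, Db, Eb and Gdim are all diatonic. Cb (Cb–Eb–Gb) is not: scale degree 3 in Ab major carries Cm (iii). In Ab minor the chord on that degree is Cb, so here it functions as bIII, borrowed from the parallel minor. But Bbdim (Bb–Db–Fb) is foreign: the diatonic ii on degree 2 is Bbm, whereas Bbdim comes from Ab minor. It is labeled ii°.

bIII, ii°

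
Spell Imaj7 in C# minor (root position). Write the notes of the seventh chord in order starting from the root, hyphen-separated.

C#-E#-G#-B#

Imaj7 is built on scale degree 1, which is C# in both C# minor and its parallel. Building the major-seventh chord from the parallel major on C#: C#–E#–G#–B#.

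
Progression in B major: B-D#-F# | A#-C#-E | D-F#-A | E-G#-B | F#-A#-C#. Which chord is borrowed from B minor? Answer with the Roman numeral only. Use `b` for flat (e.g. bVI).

bIII

In B major the diatonic chords are B, C#m, D#m, E, F#, G#m, A#dim. B–D#–F# = B, A#–C#–E = A#dim, E–G#–B = E and F#–A#–C# = F# all belong to that set. D–F#–A is not: scale degree 3 in B major carries D#m (iii). In B minor the chord on that degree is D, so here it functions as bIII, borrowed from the parallel minor.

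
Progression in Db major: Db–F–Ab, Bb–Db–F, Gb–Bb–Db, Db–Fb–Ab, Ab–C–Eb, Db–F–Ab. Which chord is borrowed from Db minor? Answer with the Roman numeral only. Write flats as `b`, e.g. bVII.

The diatonic triads in Db major are Db, Ebm, Fm, Gb, Ab, Bbm, Cdim. Of the given chords, Db–F–Ab = Db, Bb–Db–F = Bbm, Gb–Bb–Db = Gb and Ab–C–Eb = Ab are diatonic. But Db–Fb–Ab is foreign: the diatonic I on degree 1 is Db, whereas Dbm comes from Db minor. It is labeled i.

i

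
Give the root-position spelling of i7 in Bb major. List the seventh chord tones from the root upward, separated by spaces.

i7 is built on scale degree 1, which is Bb in both Bb major and its parallel. Stacking thirds in Bb minor on Bb gives Bb–Db–F–Ab.

Bb Db F Ab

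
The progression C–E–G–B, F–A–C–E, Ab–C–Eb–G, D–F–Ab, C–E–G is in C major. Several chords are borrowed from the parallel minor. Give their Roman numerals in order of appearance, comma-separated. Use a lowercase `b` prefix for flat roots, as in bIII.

bVImaj7, ii°

The diatonic triads in C major are C, Dm, Em, F, G, Am, Bdim. C–E–G–B = Cmaj7, F–A–C–E = Fmaj7 and C–E–G = C all belong to that set. But Ab–C–Eb–G is foreign: the diatonic vi on degree 6 is Am, whereas Abmaj7 comes from C minor. It is labeled bVImaj7. D–F–Ab is not: scale degree 2 in C major carries Dm (ii). In C minor the chord on that degree is Ddim, so here it functions as ii°, borrowed from the parallel minor.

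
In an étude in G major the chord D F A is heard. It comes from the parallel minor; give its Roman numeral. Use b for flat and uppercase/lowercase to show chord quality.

D is scale degree 5 in G major. D–F–A is a minor chord — the form found in G minor, not the diatonic V (D). Borrowed into G major it is written v.

v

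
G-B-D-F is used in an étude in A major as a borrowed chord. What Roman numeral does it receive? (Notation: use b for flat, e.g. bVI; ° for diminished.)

bVII7

G is the lowered form of scale degree 7 in A major (the diatonic degree 7 is G#). G–B–D–F is a dominant-seventh chord — the form found in A minor, not the diatonic vii° (G#dim). Borrowed into A major it is written bVII7.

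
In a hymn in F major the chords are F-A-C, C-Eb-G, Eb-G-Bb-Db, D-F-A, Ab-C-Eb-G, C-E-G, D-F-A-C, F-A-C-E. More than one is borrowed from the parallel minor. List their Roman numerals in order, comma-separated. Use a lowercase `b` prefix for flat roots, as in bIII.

v, bVII7, bIIImaj7

In F major the diatonic chords are F, Gm, Am, Bb, C, Dm, Edim. F–A–C = F, D–F–A = Dm, C–E–G = C, D–F–A–C = Dm7 and F–A–C–E = Fmaj7 all belong to that set. C–Eb–G is not: scale degree 5 in F major carries C (V). In F minor the chord on that degree is Cm, so here it functions as v, borrowed from the parallel minor. Eb–G–Bb–Db doesn't fit — on degree 7 F major would have Edim (vii°). Eb7 is the degree-7 chord of F minor, so it is the borrowed bVII7. But Ab–C–Eb–G is foreign: the diatonic iii on degree 3 is Am, whereas Abmaj7 comes from F minor. It is labeled bIIImaj7.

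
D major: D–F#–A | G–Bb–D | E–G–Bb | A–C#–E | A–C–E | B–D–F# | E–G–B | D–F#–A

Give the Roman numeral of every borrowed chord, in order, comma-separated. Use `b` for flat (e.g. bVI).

iv, ii°, v

In D major the diatonic chords are D, Em, F#m, G, A, Bm, C#dim. Of the given chords, D–F#–A = D, A–C#–E = A, B–D–F# = Bm and E–G–B = Em are diatonic. But G–Bb–D is foreign: the diatonic IV on degree 4 is G, whereas Gm comes from D minor. It is labeled iv. But E–G–Bb is foreign: the diatonic ii on degree 2 is Em, whereas Edim comes from D minor. It is labeled ii°. But A–C–E is foreign: the diatonic V on degree 5 is A, whereas Am comes from D minor. It is labeled v.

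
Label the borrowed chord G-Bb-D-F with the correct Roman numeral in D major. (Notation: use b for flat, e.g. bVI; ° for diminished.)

iv7

G is scale degree 4 in D major. Diatonically D major has G (IV) on that degree; G–Bb–D–F is instead the minor-seventh chord native to D minor, so it takes the label iv7.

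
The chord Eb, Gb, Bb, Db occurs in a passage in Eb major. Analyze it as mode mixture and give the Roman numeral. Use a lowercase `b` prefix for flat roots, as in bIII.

i7

The root Eb is the diatonic 1st degree of Eb major; the borrowing shows in the chord quality. Eb–Gb–Bb–Db is a minor-seventh chord — the form found in Eb minor, not the diatonic I (Eb). Borrowed into Eb major it is written i7.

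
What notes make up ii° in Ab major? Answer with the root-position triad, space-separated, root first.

The root, Bb, is scale degree 2 — the same note in Ab major and Ab minor; only the chord quality changes. Building the diminished chord from the parallel minor on Bb: Bb–Db–Fb.

Bb Db Fb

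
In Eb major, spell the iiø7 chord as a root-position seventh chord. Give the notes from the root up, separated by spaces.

F Ab Cb Eb

The root, F, is scale degree 2 — the same note in Eb major and Eb minor; only the chord quality changes. In Eb minor the chord on F is F–Ab–Cb–Eb.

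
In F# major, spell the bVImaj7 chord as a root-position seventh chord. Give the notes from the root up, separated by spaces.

bVImaj7 is built on the lowered scale degree 6. In F# major degree 6 is D#; lowered it becomes D. Building the major-seventh chord from the parallel minor on D: D–F#–A–C#.

D F# A C#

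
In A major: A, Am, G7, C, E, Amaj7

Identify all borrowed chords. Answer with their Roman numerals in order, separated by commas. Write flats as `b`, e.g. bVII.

i, bVII7, bIII

The diatonic triads in A major are A, Bm, C#m, D, E, F#m, G#dim. A, E and Amaj7 all belong to that set. Am (A–C–E) doesn't fit — on degree 1 A major would have A (I). Am is the degree-1 chord of A minor, so it is the borrowed i. G7 (G–B–D–F) is not: scale degree 7 in A major carries G#dim (vii°). In A minor the chord on that degree is G7, so here it functions as bVII7, borrowed from the parallel minor. C (C–E–G) doesn't fit — on degree 3 A major would have C#m (iii). C is the degree-3 chord of A minor, so it is the borrowed bIII.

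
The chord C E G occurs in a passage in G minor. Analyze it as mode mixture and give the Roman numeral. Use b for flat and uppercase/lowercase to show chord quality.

IV

The root C is the diatonic 4th degree of G minor; the borrowing shows in the chord quality. Diatonically G minor has Cm (iv) on that degree; C–E–G is instead the major chord native to G major, so it takes the label IV.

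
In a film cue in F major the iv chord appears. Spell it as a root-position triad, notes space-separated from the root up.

iv is built on scale degree 4, which is Bb in both F major and its parallel. Stacking thirds in F minor on Bb gives Bb–Db–F.

Bb Db F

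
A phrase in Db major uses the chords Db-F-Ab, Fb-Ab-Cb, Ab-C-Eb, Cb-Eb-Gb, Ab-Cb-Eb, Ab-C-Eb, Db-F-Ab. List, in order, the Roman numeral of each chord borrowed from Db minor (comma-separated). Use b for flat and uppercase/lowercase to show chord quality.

bIII, bVII, v

In Db major the diatonic chords are Db, Ebm, Fm, Gb, Ab, Bbm, Cdim. Db–F–Ab = Db and Ab–C–Eb = Ab both belong to that set. Fb–Ab–Cb doesn't fit — on degree 3 Db major would have Fm (iii). Fb is the degree-3 chord of Db minor, so it is the borrowed bIII. Cb–Eb–Gb is not: scale degree 7 in Db major carries Cdim (vii°). In Db minor the chord on that degree is Cb, so here it functions as bVII, borrowed from the parallel minor. Ab–Cb–Eb is not: scale degree 5 in Db major carries Ab (V). In Db minor the chord on that degree is Abm, so here it functions as v, borrowed from the parallel minor.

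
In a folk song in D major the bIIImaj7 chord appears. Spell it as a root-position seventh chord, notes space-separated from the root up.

F A C E

bIIImaj7 is built on the lowered scale degree 3. In D major degree 3 is F#; lowered it becomes F. In D minor the chord on F is F–A–C–E.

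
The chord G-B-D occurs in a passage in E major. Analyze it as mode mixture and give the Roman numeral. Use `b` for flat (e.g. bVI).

bIII

The root G is the lowered 3rd scale degree — diatonically E major has G# there. The diatonic chord on degree 3 would be G#m (iii), but G–B–D is the major chord from E minor. As a borrowed chord it is labeled bIII.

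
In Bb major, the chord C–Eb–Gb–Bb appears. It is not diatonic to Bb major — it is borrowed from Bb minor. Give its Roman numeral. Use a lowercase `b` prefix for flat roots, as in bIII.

iiø7

The root C is the diatonic 2nd degree of Bb major; the borrowing shows in the chord quality. Diatonically Bb major has Cm (ii) on that degree; C–Eb–Gb–Bb is instead the half-diminished-seventh chord native to Bb minor, so it takes the label iiø7.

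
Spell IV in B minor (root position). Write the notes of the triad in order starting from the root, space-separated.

IV is built on scale degree 4, which is E in both B minor and its parallel. Building the major chord from the parallel major on E: E–G#–B.

E G# B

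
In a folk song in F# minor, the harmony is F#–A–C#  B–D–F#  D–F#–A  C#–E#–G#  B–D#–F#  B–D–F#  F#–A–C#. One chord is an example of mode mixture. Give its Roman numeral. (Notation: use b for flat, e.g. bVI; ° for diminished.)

IV

The diatonic triads in F# minor (with V from harmonic minor) are F#m, G#dim, A, Bm, C#, D, E. Of the given chords, F#–A–C# = F#m, B–D–F# = Bm, D–F#–A = D and C#–E#–G# = C# are diatonic. B–D#–F# is not: scale degree 4 in F# minor carries Bm (iv). In F# major the chord on that degree is B, so here it functions as IV, borrowed from the parallel major.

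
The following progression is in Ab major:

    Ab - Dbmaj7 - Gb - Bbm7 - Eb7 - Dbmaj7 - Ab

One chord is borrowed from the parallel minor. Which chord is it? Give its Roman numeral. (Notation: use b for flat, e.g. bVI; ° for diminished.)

The diatonic triads in Ab major are Ab, Bbm, Cm, Db, Eb, Fm, Gdim. Ab, Dbmaj7, Bbm7 and Eb7 are all diatonic. Gb (Gb–Bb–Db) doesn't fit — on degree 7 Ab major would have Gdim (vii°). Gb is the degree-7 chord of Ab minor, so it is the borrowed bVII.

bVII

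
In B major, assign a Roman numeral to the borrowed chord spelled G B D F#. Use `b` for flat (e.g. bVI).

bVImaj7

The root G is the lowered 6th scale degree — diatonically B major has G# there. Diatonically B major has G#m (vi) on that degree; G–B–D–F# is instead the major-seventh chord native to B minor, so it takes the label bVImaj7.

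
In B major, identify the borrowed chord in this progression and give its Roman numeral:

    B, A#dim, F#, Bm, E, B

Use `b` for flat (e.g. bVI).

In B major the diatonic chords are B, C#m, D#m, E, F#, G#m, A#dim. B, A#dim, F# and E are all diatonic. Bm (B–D–F#) is not: scale degree 1 in B major carries B (I). In B minor the chord on that degree is Bm, so here it functions as i, borrowed from the parallel minor.

i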